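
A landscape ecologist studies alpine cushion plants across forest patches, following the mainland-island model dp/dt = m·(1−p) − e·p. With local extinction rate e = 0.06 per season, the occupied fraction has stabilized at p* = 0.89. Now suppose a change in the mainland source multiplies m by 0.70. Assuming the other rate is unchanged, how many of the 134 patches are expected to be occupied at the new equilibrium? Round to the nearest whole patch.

114

Balance m(1−p*) = e·p* gives m = e·p*/(1−p*) = 0.06×0.89000/0.11000 = 0.48545.
New p* = m/(m+e) = 0.33981/(0.33981+0.06000) = 0.84993.
Expected occupied = 134 × 0.84993 = 113.89 ≈ 114.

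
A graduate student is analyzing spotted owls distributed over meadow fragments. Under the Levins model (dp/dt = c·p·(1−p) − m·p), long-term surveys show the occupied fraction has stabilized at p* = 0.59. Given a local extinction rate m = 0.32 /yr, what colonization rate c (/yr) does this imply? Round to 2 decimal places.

0.78

At equilibrium c(1−p*) = m, so c = m/(1−p*).
c = 0.32/(1 − 0.59) = 0.32/0.4100 = 0.7805.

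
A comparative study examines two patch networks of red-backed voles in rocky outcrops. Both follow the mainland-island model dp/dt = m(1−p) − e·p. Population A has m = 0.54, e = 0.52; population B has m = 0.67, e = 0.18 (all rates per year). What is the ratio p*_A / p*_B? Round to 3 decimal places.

0.646

A: p*_A = m/(m+e) = 0.54/1.0600 = 0.5094.
B: p*_B = 0.67/0.8500 = 0.7882.
p*_A / p*_B = 0.5094/0.7882 = 0.6463.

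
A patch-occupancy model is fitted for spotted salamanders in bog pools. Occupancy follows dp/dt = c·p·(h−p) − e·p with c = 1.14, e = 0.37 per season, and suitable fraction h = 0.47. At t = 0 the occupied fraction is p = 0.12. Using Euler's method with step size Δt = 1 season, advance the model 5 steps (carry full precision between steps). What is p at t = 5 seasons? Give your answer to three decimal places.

Update rule: p ← p + [c·p·(h−p) − e·p]·Δt with Δt = 1.
p: 0.12000 → 0.12348  (Δp = +0.00348)
p: 0.12348 → 0.12657  (Δp = +0.00309)
p: 0.12657 → 0.12929  (Δp = +0.00272)
p: 0.12929 → 0.13167  (Δp = +0.00238)
p: 0.13167 → 0.13374  (Δp = +0.00207)

0.134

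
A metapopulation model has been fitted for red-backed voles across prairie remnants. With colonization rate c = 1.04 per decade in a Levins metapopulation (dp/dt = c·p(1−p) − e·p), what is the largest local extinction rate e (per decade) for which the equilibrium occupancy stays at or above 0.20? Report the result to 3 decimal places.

1 − e/c ≥ 0.20 ⇒ e ≤ c(1 − 0.20) = 1.04 × 0.8000.
e_max = 0.8320.

0.832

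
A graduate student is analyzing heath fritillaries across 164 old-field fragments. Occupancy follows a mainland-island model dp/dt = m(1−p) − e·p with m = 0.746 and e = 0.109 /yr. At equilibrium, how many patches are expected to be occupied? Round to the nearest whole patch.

143

p* = m/(m+e) = 0.746/0.8550 = 0.8725.
Expected occupied patches = N × p* = 164 × 0.8725 = 143.09 ≈ 143.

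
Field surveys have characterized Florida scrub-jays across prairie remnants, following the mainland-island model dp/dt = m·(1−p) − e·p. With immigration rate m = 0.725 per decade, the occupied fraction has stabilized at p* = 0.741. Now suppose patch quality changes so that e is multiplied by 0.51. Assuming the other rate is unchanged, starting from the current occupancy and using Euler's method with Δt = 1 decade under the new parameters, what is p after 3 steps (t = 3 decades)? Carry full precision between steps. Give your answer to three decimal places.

0.848

Balance m(1−p*) = e·p* gives e = m(1−p*)/p* = 0.725×0.25900/0.74100 = 0.25341.
Starting from p₀ = 0.74100; update p ← p + (dp/dt)·Δt with the new parameters.
  1  |  dp/dt·Δt = +0.092010  |  p_1 = 0.833010
  2  |  dp/dt·Δt = +0.013412  |  p_2 = 0.846421
  3  |  dp/dt·Δt = +0.001955  |  p_3 = 0.848376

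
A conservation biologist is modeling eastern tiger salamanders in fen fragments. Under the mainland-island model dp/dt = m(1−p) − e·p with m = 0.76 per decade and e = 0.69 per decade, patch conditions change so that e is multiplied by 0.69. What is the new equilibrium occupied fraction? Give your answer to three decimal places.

0.615

Before: p* = 0.76/(0.76+0.69) = 0.5241.
After: m = 0.76, e = 0.4761; p* = 0.76/1.2361 = 0.6148.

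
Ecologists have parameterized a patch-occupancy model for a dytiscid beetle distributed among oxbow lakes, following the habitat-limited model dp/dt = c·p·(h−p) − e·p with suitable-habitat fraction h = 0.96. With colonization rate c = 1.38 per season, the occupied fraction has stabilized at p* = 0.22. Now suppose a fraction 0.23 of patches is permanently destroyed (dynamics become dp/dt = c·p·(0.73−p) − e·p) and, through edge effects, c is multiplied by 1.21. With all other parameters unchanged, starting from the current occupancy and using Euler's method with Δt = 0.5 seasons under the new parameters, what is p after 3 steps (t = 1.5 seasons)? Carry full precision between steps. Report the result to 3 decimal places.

0.177

Balance c(h−p*) = e gives e = 1.38×(0.96 − 0.22000) = 1.02120.
Starting from p₀ = 0.22000; update p ← p + (dp/dt)·Δt with the new parameters.
step 1: Δp = -0.01866, p = 0.20134
step 2: Δp = -0.01394, p = 0.18741
step 3: Δp = -0.01079, p = 0.17661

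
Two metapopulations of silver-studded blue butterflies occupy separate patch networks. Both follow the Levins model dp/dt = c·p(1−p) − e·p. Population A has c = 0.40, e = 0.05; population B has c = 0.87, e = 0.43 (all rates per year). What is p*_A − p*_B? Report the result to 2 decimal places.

0.37

A: p*_A = 1 − 0.05/0.40 = 0.8750.
B: p*_B = 1 − 0.43/0.87 = 0.5057.
p*_A − p*_B = 0.8750 − 0.5057 = 0.3693.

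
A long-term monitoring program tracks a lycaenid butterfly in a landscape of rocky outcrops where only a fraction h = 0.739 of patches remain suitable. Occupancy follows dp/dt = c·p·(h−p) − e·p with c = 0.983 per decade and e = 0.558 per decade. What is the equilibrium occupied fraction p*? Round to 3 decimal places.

Setting dp/dt = 0 and dividing by p* gives c·(h−p*) = e.
So p* = h − e/c = 0.739 − 0.558/0.983 = 0.739 − 0.5677 = 0.1713.

0.171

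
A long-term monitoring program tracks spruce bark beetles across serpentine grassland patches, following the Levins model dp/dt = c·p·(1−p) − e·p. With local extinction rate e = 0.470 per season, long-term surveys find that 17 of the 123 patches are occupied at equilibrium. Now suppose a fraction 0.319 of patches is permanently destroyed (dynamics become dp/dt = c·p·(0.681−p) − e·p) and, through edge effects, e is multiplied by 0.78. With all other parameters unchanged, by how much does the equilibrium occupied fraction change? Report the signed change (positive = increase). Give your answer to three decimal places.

Observed p* = 17/123 = 0.13821.
Balance c(1−p*) = e gives c = e/(1 − 0.13821) = 0.470/0.86179 = 0.54538.
New p* = 0.681 − e/c = 0.681 − 0.36660/0.54538 = 0.00881.
Δp* = 0.00881 − 0.13821 = -0.12940.

-0.129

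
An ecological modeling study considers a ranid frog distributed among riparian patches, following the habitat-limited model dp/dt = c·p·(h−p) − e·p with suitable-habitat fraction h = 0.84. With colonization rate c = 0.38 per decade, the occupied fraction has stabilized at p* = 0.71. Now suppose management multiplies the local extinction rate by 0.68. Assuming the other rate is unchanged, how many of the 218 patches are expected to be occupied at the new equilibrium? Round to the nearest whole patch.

164

Balance c(h−p*) = e gives e = 0.38×(0.84 − 0.71000) = 0.04940.
New p* = 0.84 − e/c = 0.84 − 0.03359/0.38000 = 0.75161.
Expected occupied = 218 × 0.75161 = 163.85 ≈ 164.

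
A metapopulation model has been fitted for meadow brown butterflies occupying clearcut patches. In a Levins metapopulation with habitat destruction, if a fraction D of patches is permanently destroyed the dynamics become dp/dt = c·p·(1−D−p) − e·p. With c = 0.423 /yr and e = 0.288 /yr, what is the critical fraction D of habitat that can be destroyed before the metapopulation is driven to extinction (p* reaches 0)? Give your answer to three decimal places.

0.319

The nontrivial equilibrium is p* = (1−D) − e/c; extinction occurs when this hits zero.
So D_crit = 1 − e/c = 1 − 0.288/0.423 = 1 − 0.6809 = 0.3191.
Note this equals the original equilibrium occupancy — the Levins extinction-debt result.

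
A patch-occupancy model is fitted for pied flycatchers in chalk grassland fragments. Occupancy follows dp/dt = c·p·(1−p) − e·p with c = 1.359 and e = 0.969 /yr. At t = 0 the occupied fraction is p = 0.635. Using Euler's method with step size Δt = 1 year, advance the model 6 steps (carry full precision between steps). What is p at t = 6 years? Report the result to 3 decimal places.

0.290

Update rule: p ← p + [c·p·(1−p) − e·p]·Δt with Δt = 1.
t = 1: p = 0.63500 + (-0.30033) = 0.33467
t = 2: p = 0.33467 + (-0.02169) = 0.31298
t = 3: p = 0.31298 + (-0.01106) = 0.30192
t = 4: p = 0.30192 + (-0.00613) = 0.29579
t = 5: p = 0.29579 + (-0.00354) = 0.29224
t = 6: p = 0.29224 + (-0.00209) = 0.29015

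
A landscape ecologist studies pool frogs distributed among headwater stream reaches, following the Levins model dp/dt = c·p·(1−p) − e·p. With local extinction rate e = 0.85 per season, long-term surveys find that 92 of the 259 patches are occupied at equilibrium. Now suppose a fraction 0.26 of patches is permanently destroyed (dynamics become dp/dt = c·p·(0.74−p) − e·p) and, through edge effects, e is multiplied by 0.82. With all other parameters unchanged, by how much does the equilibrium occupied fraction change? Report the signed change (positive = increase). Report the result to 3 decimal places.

-0.144

Observed p* = 92/259 = 0.35521.
Balance c(1−p*) = e gives c = e/(1 − 0.35521) = 0.85/0.64479 = 1.31826.
New p* = 0.74 − e/c = 0.74 − 0.69700/1.31826 = 0.21127.
Δp* = 0.21127 − 0.35521 = -0.14394.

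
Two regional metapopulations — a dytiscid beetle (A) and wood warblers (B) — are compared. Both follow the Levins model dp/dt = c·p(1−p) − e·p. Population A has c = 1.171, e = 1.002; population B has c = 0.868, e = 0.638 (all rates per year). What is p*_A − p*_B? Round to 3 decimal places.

-0.121

A: p*_A = 1 − 1.002/1.171 = 0.1443.
B: p*_B = 1 − 0.638/0.868 = 0.2650.
p*_A − p*_B = 0.1443 − 0.2650 = -0.1207.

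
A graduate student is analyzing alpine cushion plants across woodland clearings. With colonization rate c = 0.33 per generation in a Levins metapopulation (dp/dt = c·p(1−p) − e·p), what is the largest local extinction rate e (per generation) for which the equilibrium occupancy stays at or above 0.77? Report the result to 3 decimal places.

1 − e/c ≥ 0.77 ⇒ e ≤ c(1 − 0.77) = 0.33 × 0.2300.
e_max = 0.0759.

0.076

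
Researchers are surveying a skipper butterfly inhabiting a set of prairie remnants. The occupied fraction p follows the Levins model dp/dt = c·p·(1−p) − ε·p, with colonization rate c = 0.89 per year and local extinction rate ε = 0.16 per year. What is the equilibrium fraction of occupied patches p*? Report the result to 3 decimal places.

Setting dp/dt = 0 and dividing through by p* gives c·(1−p*) = ε.
So p* = 1 − ε/c = 1 − 0.16/0.89 = 1 − 0.1798 = 0.8202.

0.820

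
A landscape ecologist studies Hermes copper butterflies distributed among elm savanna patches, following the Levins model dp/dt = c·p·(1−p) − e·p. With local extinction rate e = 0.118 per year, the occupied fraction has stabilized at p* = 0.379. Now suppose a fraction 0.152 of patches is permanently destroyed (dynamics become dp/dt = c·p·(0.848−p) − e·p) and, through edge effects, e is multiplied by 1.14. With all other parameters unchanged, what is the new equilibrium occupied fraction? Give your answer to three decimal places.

Balance c(1−p*) = e gives c = e/(1 − 0.37900) = 0.118/0.62100 = 0.19002.
New p* = 0.848 − e/c = 0.848 − 0.13452/0.19002 = 0.14007.

0.140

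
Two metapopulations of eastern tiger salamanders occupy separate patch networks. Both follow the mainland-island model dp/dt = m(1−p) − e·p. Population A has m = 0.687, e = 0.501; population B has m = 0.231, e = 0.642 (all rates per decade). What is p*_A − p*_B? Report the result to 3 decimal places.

0.314

A: p*_A = m/(m+e) = 0.687/1.1880 = 0.5783.
B: p*_B = 0.231/0.8730 = 0.2646.
p*_A − p*_B = 0.5783 − 0.2646 = 0.3137.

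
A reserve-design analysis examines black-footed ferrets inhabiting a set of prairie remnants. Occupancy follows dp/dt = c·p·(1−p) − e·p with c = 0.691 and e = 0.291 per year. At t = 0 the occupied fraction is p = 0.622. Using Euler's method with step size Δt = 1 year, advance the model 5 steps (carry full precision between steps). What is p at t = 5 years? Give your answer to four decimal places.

Update rule: p ← p + [c·p·(1−p) − e·p]·Δt with Δt = 1.
t = 1: p = 0.62200 + (-0.01854) = 0.60346
t = 2: p = 0.60346 + (-0.01025) = 0.59321
t = 3: p = 0.59321 + (-0.00588) = 0.58733
t = 4: p = 0.58733 + (-0.00343) = 0.58390
t = 5: p = 0.58390 + (-0.00203) = 0.58187

0.5819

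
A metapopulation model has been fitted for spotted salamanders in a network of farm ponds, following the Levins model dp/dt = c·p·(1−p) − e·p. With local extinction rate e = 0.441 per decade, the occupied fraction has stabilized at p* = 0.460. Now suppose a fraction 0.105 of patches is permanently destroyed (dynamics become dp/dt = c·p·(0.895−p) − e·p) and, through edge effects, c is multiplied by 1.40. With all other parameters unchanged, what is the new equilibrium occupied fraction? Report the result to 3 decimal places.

0.509

Balance c(1−p*) = e gives c = e/(1 − 0.46000) = 0.441/0.54000 = 0.81667.
New p* = 0.895 − e/c = 0.895 − 0.44100/1.14334 = 0.50929.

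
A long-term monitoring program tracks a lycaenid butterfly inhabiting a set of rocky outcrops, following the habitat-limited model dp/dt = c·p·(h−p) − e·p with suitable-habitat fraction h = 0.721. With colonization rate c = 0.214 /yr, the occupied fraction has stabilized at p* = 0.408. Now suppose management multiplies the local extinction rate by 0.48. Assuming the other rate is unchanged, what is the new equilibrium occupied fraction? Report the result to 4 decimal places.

0.5708

Balance c(h−p*) = e gives e = 0.214×(0.721 − 0.40800) = 0.06698.
New p* = 0.721 − e/c = 0.721 − 0.03215/0.21400 = 0.57077.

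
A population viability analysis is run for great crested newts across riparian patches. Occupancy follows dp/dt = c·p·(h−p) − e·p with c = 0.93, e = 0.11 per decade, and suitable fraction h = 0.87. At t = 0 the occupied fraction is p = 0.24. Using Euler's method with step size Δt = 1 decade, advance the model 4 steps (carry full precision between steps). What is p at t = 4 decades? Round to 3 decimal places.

Update rule: p ← p + [c·p·(h−p) − e·p]·Δt with Δt = 1.
t = 1: p = 0.24000 + (+0.11422) = 0.35422
t = 2: p = 0.35422 + (+0.13095) = 0.48516
t = 3: p = 0.48516 + (+0.12027) = 0.60543
t = 4: p = 0.60543 + (+0.08237) = 0.68780

0.688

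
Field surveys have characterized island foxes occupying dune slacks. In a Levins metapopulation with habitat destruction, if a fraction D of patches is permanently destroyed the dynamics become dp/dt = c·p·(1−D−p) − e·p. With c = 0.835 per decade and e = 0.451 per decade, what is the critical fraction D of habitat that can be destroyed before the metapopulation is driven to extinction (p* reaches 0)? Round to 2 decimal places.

The nontrivial equilibrium is p* = (1−D) − e/c; extinction occurs when this hits zero.
So D_crit = 1 − e/c = 1 − 0.451/0.835 = 1 − 0.5401 = 0.4599.
Note this equals the original equilibrium occupancy — the Levins extinction-debt result.

0.46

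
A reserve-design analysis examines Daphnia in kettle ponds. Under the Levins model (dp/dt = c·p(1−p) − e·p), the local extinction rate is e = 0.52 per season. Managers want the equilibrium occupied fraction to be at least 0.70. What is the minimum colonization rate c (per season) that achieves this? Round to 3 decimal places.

p* = 1 − e/c ≥ 0.70 requires e/c ≤ 0.3000, i.e. c ≥ e/0.3000.
c_min = 0.52/0.3000 = 1.7333.

1.733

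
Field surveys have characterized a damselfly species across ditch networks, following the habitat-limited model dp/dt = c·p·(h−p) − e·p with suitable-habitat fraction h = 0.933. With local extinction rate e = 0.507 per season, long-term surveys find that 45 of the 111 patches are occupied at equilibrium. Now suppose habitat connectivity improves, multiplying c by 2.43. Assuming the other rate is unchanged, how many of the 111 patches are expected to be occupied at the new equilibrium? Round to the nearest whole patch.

Observed p* = 45/111 = 0.40541.
Balance c(h−p*) = e gives c = e/(0.933 − 0.40541) = 0.507/0.52759 = 0.96097.
New p* = 0.933 − e/c = 0.933 − 0.50700/2.33516 = 0.71588.
Expected occupied = 111 × 0.71588 = 79.46 ≈ 79.

79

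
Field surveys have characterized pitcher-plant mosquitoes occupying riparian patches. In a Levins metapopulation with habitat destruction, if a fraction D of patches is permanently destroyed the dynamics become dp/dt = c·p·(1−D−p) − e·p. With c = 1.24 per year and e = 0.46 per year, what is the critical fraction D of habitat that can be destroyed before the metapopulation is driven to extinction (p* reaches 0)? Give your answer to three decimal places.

The nontrivial equilibrium is p* = (1−D) − e/c; extinction occurs when this hits zero.
So D_crit = 1 − e/c = 1 − 0.46/1.24 = 1 − 0.3710 = 0.6290.
This equals the undisturbed p*, a classic result of Lande's extension.

0.629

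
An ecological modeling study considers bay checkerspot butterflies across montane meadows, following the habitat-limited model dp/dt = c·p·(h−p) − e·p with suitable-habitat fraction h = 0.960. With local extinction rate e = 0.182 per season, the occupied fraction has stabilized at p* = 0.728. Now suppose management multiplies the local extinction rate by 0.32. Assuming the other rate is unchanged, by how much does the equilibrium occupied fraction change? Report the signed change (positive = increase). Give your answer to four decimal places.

Balance c(h−p*) = e gives c = e/(0.96 − 0.72800) = 0.182/0.23200 = 0.78448.
New p* = 0.96 − e/c = 0.96 − 0.05824/0.78448 = 0.88576.
Δp* = 0.88576 − 0.72800 = +0.15776.

0.1578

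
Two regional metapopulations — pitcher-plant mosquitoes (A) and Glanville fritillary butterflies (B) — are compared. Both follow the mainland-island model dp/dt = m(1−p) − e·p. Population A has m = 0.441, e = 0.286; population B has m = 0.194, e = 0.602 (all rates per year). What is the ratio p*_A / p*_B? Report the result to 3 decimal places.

2.489

A: p*_A = m/(m+e) = 0.441/0.7270 = 0.6066.
B: p*_B = 0.194/0.7960 = 0.2437.
p*_A / p*_B = 0.6066/0.2437 = 2.4889.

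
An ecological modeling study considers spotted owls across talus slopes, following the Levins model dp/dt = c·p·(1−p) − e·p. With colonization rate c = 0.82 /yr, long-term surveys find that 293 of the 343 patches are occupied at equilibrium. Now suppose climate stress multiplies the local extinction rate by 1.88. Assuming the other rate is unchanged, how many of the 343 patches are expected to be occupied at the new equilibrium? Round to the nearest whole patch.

Observed p* = 293/343 = 0.85423.
Balance c(1−p*) = e gives e = 0.82×(1 − 0.85423) = 0.11953.
New p* = 1 − e/c = 1 − 0.22472/0.82000 = 0.72595.
Expected occupied = 343 × 0.72595 = 249.00 ≈ 249.

249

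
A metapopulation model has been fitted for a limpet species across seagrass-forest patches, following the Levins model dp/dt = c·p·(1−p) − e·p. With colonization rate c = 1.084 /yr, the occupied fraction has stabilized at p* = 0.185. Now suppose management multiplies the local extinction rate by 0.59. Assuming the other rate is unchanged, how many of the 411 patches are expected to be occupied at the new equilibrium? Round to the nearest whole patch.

Balance c(1−p*) = e gives e = 1.084×(1 − 0.18500) = 0.88346.
New p* = 1 − e/c = 1 − 0.52124/1.08400 = 0.51915.
Expected occupied = 411 × 0.51915 = 213.37 ≈ 213.

213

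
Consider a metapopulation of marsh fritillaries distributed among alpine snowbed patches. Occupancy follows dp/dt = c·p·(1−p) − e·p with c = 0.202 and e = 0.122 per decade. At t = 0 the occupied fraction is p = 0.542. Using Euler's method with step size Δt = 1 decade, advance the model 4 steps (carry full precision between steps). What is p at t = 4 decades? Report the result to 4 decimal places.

0.4897

Update rule: p ← p + [c·p·(1−p) − e·p]·Δt with Δt = 1.
t = 1: p = 0.54200 + (-0.01598) = 0.52602
t = 2: p = 0.52602 + (-0.01381) = 0.51221
t = 3: p = 0.51221 + (-0.01202) = 0.50019
t = 4: p = 0.50019 + (-0.01052) = 0.48967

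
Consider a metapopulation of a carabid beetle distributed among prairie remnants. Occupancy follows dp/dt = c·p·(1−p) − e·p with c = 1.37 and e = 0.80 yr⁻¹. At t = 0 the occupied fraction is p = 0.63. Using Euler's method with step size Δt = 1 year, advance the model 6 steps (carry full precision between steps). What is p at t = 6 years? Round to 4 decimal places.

0.4164

Update rule: p ← p + [c·p·(1−p) − e·p]·Δt with Δt = 1.
p: 0.63000 → 0.44535  (Δp = -0.18465)
p: 0.44535 → 0.42748  (Δp = -0.01787)
p: 0.42748 → 0.42079  (Δp = -0.00669)
p: 0.42079 → 0.41806  (Δp = -0.00273)
p: 0.41806 → 0.41691  (Δp = -0.00115)
p: 0.41691 → 0.41643  (Δp = -0.00049)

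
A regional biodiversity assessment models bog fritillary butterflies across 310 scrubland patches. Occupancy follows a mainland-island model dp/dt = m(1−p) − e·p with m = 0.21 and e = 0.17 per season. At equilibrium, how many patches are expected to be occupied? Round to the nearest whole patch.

p* = m/(m+e) = 0.21/0.3800 = 0.5526.
Expected occupied patches = N × p* = 310 × 0.5526 = 171.32 ≈ 171.

171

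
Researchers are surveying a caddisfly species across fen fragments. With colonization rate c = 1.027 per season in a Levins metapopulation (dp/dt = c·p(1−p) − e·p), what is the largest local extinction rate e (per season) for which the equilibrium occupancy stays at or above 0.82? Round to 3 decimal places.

1 − e/c ≥ 0.82 ⇒ e ≤ c(1 − 0.82) = 1.027 × 0.1800.
e_max = 0.1849.

0.185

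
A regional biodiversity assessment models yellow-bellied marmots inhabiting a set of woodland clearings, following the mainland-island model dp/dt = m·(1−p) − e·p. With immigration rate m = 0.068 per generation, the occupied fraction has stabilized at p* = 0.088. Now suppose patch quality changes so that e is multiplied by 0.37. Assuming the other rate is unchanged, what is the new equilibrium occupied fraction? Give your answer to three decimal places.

0.207

Balance m(1−p*) = e·p* gives e = m(1−p*)/p* = 0.068×0.91200/0.08800 = 0.70473.
New p* = m/(m+e) = 0.06800/(0.06800+0.26075) = 0.20684.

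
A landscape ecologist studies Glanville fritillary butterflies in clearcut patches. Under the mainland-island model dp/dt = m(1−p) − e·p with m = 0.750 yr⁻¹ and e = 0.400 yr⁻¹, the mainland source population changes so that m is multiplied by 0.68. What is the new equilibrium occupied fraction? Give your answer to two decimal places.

0.56

Before: p* = 0.750/(0.750+0.400) = 0.6522.
After: m = 0.51, e = 0.4; p* = 0.51/0.9100 = 0.5604.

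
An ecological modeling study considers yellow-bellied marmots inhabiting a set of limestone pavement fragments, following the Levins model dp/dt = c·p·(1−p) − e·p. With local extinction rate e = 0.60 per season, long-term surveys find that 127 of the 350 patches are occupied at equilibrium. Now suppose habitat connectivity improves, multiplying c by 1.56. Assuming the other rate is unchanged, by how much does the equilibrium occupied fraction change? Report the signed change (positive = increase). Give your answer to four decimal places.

Observed p* = 127/350 = 0.36286.
Balance c(1−p*) = e gives c = e/(1 − 0.36286) = 0.60/0.63714 = 0.94171.
New p* = 1 − e/c = 1 − 0.60000/1.46907 = 0.59158.
Δp* = 0.59158 − 0.36286 = +0.22872.

0.2287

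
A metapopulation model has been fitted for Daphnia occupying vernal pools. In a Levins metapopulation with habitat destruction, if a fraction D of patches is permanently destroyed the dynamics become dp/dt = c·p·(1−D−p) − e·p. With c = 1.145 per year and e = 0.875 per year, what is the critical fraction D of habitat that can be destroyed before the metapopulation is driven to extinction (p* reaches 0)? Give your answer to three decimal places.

0.236

The nontrivial equilibrium is p* = (1−D) − e/c; extinction occurs when this hits zero.
So D_crit = 1 − e/c = 1 − 0.875/1.145 = 1 − 0.7642 = 0.2358.
This equals the undisturbed p*, a classic result of Lande's extension.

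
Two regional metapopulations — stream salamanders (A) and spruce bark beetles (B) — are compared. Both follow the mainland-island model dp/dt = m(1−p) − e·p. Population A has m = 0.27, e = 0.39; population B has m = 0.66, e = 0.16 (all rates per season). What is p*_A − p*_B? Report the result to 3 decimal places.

A: p*_A = m/(m+e) = 0.27/0.6600 = 0.4091.
B: p*_B = 0.66/0.8200 = 0.8049.
p*_A − p*_B = 0.4091 − 0.8049 = -0.3958.

-0.396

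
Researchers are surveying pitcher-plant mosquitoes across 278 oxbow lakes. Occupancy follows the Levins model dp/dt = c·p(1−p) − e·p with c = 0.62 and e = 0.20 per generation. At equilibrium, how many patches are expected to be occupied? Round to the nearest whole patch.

p* = 1 − e/c = 1 − 0.20/0.62 = 0.6774.
Expected occupied patches = N × p* = 278 × 0.6774 = 188.32 ≈ 188.

188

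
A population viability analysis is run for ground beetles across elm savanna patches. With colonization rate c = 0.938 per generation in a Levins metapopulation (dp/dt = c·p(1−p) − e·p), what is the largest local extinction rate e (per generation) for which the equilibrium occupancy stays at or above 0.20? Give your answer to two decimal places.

1 − e/c ≥ 0.20 ⇒ e ≤ c(1 − 0.20) = 0.938 × 0.8000.
e_max = 0.7504.

0.75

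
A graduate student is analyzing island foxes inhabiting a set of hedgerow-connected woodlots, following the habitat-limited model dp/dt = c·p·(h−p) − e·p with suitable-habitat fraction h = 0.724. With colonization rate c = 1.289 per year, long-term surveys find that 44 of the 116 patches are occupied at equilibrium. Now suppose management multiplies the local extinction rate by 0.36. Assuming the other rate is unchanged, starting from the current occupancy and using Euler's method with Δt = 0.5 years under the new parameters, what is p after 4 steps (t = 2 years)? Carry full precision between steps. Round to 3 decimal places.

0.545

Observed p* = 44/116 = 0.37931.
Balance c(h−p*) = e gives e = 1.289×(0.724 − 0.37931) = 0.44430.
Starting from p₀ = 0.37931; update p ← p + (dp/dt)·Δt with the new parameters.
  1  |  dp/dt·Δt = +0.053929  |  p_1 = 0.433240
  2  |  dp/dt·Δt = +0.046539  |  p_2 = 0.479778
  3  |  dp/dt·Δt = +0.037147  |  p_3 = 0.516926
  4  |  dp/dt·Δt = +0.027648  |  p_4 = 0.544573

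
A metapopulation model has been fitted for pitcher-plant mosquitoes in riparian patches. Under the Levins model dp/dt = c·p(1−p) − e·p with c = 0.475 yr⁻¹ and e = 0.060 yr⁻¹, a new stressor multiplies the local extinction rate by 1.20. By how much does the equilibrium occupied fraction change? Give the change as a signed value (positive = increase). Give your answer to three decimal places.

Before: p* = 1 − 0.060/0.475 = 0.8737.
After the change, c = 0.475, e = 0.072, so p* = 1 − 0.072/0.475 = 0.8484.
Δp* = 0.8484 − 0.8737 = -0.0253.

-0.025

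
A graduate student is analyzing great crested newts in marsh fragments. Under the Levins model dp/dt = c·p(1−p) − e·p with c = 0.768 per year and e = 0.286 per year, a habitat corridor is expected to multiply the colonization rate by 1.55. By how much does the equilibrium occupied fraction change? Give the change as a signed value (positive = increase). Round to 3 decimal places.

Before: p* = 1 − 0.286/0.768 = 0.6276.
After the change, c = 1.1904, e = 0.286, so p* = 1 − 0.286/1.1904 = 0.7597.
Δp* = 0.7597 − 0.6276 = +0.1321.

0.132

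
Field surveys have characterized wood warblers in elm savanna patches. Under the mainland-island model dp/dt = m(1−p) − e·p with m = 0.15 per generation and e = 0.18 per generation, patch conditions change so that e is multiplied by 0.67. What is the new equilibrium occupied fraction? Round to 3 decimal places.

Before: p* = 0.15/(0.15+0.18) = 0.4545.
After: m = 0.15, e = 0.1206; p* = 0.15/0.2706 = 0.5543.

0.554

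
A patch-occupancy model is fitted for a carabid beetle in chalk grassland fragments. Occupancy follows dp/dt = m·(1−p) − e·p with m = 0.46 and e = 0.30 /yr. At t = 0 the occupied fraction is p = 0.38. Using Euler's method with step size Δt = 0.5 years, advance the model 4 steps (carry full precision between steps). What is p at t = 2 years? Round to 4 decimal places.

Update rule: p ← p + [m·(1−p) − e·p]·Δt with Δt = 0.5.
p: 0.38000 → 0.46560  (Δp = +0.08560)
p: 0.46560 → 0.51867  (Δp = +0.05307)
p: 0.51867 → 0.55158  (Δp = +0.03290)
p: 0.55158 → 0.57198  (Δp = +0.02040)

0.5720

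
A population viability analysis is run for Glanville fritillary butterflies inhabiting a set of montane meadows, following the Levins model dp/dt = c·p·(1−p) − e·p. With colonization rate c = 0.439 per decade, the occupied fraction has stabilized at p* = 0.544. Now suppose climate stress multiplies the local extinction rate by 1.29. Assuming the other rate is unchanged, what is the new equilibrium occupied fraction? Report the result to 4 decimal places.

Balance c(1−p*) = e gives e = 0.439×(1 − 0.54400) = 0.20018.
New p* = 1 − e/c = 1 − 0.25823/0.43900 = 0.41178.

0.4118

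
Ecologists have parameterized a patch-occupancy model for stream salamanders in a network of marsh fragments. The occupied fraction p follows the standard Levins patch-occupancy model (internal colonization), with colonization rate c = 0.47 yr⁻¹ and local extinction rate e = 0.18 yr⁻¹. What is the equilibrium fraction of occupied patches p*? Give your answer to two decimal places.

Setting dp/dt = 0 and dividing through by p* gives c·(1−p*) = e.
So p* = 1 − e/c = 1 − 0.18/0.47 = 1 − 0.3830 = 0.6170.

0.62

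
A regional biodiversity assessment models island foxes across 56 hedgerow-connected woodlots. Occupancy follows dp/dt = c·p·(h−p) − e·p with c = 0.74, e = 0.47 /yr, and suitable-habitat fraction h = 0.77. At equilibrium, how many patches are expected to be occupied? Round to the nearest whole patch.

p* = h − e/c = 0.77 − 0.6351 = 0.1349.
Expected occupied patches = N × p* = 56 × 0.1349 = 7.55 ≈ 8.

8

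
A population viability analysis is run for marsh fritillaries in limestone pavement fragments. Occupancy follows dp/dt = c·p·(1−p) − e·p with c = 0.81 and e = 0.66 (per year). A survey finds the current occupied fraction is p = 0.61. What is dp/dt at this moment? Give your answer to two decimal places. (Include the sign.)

-0.21

Colonization term: c·p·(1−p) = 0.81×0.61×0.3900 = 0.19270.
Extinction term: e·p = 0.40260.
dp/dt = 0.19270 − 0.40260 = -0.20990.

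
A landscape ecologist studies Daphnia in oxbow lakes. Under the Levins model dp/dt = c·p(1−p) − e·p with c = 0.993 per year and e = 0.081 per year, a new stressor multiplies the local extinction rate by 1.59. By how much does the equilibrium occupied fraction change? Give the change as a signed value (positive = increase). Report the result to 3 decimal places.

Before: p* = 1 − 0.081/0.993 = 0.9184.
After the change, c = 0.993, e = 0.12879, so p* = 1 − 0.12879/0.993 = 0.8703.
Δp* = 0.8703 − 0.9184 = -0.0481.

-0.048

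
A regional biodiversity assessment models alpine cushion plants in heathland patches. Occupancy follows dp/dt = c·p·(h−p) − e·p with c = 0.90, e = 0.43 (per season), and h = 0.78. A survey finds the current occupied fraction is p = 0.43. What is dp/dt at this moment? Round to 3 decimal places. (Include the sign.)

-0.049

Colonization term: c·p·(h−p) = 0.90×0.43×0.3500 = 0.13545.
Extinction term: e·p = 0.18490.
dp/dt = 0.13545 − 0.18490 = -0.04945.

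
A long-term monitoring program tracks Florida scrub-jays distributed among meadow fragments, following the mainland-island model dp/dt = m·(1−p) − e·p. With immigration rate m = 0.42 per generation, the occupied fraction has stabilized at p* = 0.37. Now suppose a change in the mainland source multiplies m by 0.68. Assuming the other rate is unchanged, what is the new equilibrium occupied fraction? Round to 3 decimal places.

Balance m(1−p*) = e·p* gives e = m(1−p*)/p* = 0.42×0.63000/0.37000 = 0.71514.
New p* = m/(m+e) = 0.28560/(0.28560+0.71514) = 0.28539.

0.285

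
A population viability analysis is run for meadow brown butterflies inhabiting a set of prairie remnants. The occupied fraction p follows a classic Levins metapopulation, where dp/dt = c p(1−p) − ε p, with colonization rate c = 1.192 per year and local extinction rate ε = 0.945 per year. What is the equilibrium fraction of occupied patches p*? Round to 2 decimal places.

0.21

Setting dp/dt = 0 and dividing through by p* gives c·(1−p*) = ε.
So p* = 1 − ε/c = 1 − 0.945/1.192 = 1 − 0.7928 = 0.2072.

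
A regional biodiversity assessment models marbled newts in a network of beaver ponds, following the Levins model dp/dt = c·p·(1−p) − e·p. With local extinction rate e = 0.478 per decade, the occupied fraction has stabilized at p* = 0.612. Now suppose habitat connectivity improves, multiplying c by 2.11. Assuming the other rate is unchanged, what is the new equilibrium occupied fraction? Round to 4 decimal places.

0.8161

Balance c(1−p*) = e gives c = e/(1 − 0.61200) = 0.478/0.38800 = 1.23196.
New p* = 1 − e/c = 1 − 0.47800/2.59944 = 0.81611.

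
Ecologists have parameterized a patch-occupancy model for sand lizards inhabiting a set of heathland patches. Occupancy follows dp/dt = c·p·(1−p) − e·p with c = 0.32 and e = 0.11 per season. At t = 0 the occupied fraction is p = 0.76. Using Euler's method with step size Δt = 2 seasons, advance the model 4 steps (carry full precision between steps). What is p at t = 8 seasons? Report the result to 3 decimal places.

0.666

Update rule: p ← p + [c·p·(1−p) − e·p]·Δt with Δt = 2.
step 1: Δp = -0.05046, p = 0.70954
step 2: Δp = -0.02420, p = 0.68534
step 3: Δp = -0.01276, p = 0.67258
step 4: Δp = -0.00703, p = 0.66555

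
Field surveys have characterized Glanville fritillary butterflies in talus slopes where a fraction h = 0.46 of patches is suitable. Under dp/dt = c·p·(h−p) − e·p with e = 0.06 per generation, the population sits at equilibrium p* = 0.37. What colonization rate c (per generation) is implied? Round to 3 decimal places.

0.667

At equilibrium c(h−p*) = e, so c = e/(h−p*).
c = 0.06/(0.46 − 0.37) = 0.06/0.0900 = 0.6667.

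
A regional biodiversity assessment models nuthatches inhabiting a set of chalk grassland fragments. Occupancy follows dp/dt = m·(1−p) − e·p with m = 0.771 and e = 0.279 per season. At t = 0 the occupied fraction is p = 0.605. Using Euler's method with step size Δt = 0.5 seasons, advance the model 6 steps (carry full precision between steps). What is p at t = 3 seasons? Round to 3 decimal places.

Update rule: p ← p + [m·(1−p) − e·p]·Δt with Δt = 0.5.
p: 0.60500 → 0.67288  (Δp = +0.06788)
p: 0.67288 → 0.70512  (Δp = +0.03224)
p: 0.70512 → 0.72043  (Δp = +0.01531)
p: 0.72043 → 0.72770  (Δp = +0.00727)
p: 0.72770 → 0.73116  (Δp = +0.00346)
p: 0.73116 → 0.73280  (Δp = +0.00164)

0.733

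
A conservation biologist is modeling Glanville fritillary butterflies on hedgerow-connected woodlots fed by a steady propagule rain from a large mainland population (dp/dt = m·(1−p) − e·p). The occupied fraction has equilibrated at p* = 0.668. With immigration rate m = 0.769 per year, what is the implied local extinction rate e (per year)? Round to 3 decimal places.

At equilibrium m(1−p*) = e·p*, so e = m(1−p*)/p*.
e = 0.769 × 0.3320 / 0.668 = 0.3822.

0.382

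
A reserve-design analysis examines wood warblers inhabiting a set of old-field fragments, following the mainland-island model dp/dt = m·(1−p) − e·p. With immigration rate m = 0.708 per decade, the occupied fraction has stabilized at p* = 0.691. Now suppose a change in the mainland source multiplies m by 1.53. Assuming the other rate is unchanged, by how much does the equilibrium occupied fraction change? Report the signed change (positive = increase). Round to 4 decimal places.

Balance m(1−p*) = e·p* gives e = m(1−p*)/p* = 0.708×0.30900/0.69100 = 0.31660.
New p* = m/(m+e) = 1.08324/(1.08324+0.31660) = 0.77383.
Δp* = 0.77383 − 0.69100 = +0.08283.

0.0828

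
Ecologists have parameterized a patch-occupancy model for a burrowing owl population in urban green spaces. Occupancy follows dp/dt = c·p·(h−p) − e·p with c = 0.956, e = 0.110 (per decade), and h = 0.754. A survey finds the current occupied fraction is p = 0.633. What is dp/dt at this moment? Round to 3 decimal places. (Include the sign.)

Colonization term: c·p·(h−p) = 0.956×0.633×0.1210 = 0.07322.
Extinction term: e·p = 0.06963.
dp/dt = 0.07322 − 0.06963 = 0.00359.

0.004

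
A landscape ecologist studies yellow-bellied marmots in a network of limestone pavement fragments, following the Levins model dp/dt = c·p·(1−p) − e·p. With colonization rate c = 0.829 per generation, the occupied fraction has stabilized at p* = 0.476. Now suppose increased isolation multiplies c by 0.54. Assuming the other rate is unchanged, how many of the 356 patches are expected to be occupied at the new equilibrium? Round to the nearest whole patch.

Balance c(1−p*) = e gives e = 0.829×(1 − 0.47600) = 0.43440.
New p* = 1 − e/c = 1 − 0.43440/0.44766 = 0.02962.
Expected occupied = 356 × 0.02962 = 10.54 ≈ 11.

11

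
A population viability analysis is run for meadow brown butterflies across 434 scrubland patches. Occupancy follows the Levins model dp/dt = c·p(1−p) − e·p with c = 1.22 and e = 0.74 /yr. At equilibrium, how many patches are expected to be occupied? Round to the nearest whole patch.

171

p* = 1 − e/c = 1 − 0.74/1.22 = 0.3934.
Expected occupied patches = N × p* = 434 × 0.3934 = 170.75 ≈ 171.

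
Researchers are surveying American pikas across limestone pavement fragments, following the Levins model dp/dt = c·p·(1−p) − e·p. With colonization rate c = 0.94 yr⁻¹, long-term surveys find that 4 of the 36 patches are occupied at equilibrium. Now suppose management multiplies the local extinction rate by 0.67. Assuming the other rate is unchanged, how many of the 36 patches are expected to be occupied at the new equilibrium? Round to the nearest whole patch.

Observed p* = 4/36 = 0.11111.
Balance c(1−p*) = e gives e = 0.94×(1 − 0.11111) = 0.83556.
New p* = 1 − e/c = 1 − 0.55983/0.94000 = 0.40444.
Expected occupied = 36 × 0.40444 = 14.56 ≈ 15.

15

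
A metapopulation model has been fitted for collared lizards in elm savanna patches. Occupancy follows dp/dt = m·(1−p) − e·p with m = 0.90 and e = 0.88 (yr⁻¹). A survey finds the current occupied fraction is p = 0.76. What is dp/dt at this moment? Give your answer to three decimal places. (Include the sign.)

Colonization term: m·(1−p) = 0.90×0.2400 = 0.21600.
Extinction term: e·p = 0.66880.
dp/dt = 0.21600 − 0.66880 = -0.45280.

-0.453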